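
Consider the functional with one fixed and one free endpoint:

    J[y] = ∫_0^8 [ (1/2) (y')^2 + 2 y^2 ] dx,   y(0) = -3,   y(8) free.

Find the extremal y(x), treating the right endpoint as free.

The Lagrangian L = (1/2) (y')^2 + 2 y^2 gives
    ∂L/∂y = 4 y,   ∂L/∂y' = y'.
Euler-Lagrange: y'' − 4 y = 0.
With k = 2, the general solution is
    y(x) = A cosh(2 x) + B sinh(2 x).
Fixed left endpoint y(0) = -3 ⇒ A = -3.
The right endpoint x = 8 is free, so the natural (transversality) condition is ∂L/∂y' |_{x=8} = 0, i.e. y'(8) = 0.
Compute y'(x) = A k sinh(k x) + B k cosh(k x), so
    y'(8) = A k sinh(k·8) + B k cosh(k·8) = 0
    ⇒ B = −A tanh(k·8) = 3 tanh(2·8).
Therefore the extremal is
    y(x) = −3 cosh(2 x) + 3 tanh(2·8) sinh(2 x).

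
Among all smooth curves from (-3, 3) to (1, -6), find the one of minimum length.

Arc-length functional: J[y] = ∫ sqrt(1 + (y')^2) dx.
Lagrangian L = sqrt(1 + (y')^2) has no explicit y dependence, so ∂L/∂y = 0 and the Euler-Lagrange equation gives
    d/dx( y' / sqrt(1 + (y')^2) ) = 0  ⇒  y' / sqrt(1 + (y')^2) = const.
Hence y' is constant, so y(x) is affine.
Fitting the endpoints (-3, 3) and (1, -6):
    slope m = ((-6) − 3) / (1 − (-3)) = -9/4,
    intercept c = 3 − m·(-3) = -15/4.
Extremal: y(x) = (-9/4) x - 15/4.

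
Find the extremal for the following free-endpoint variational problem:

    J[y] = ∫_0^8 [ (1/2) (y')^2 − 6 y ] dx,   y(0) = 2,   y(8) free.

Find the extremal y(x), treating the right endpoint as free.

The Lagrangian L = (1/2) (y')^2 − 6 y gives
    ∂L/∂y = −6,   ∂L/∂y' = y'.
Euler-Lagrange: d/dx(y') − (−6) = 0, i.e. y'' + 6 = 0, so
    y(x) = −(6/2) x^2 + C1 x + C2.
Fixed left endpoint y(0) = 2 ⇒ C2 = 2.
The right endpoint x = 8 is free, so the natural (transversality) condition is ∂L/∂y' |_{x=8} = 0, i.e. y'(8) = 0.
Compute y'(x) = −6 x + C1, so y'(8) = −48 + C1 = 0 ⇒ C1 = 48.
Therefore the extremal is
    y(x) = −3 x^2 + 48 x + 2.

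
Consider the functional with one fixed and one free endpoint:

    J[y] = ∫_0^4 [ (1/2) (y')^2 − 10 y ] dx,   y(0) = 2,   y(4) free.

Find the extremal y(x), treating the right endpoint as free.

The Lagrangian L = (1/2) (y')^2 − 10 y gives
    ∂L/∂y = −10,   ∂L/∂y' = y'.
Euler-Lagrange: d/dx(y') − (−10) = 0, i.e. y'' + 10 = 0, so
    y(x) = −(10/2) x^2 + C1 x + C2.
Fixed left endpoint y(0) = 2 ⇒ C2 = 2.
The right endpoint x = 4 is free, so the natural (transversality) condition is ∂L/∂y' |_{x=4} = 0, i.e. y'(4) = 0.
Compute y'(x) = −10 x + C1, so y'(4) = −40 + C1 = 0 ⇒ C1 = 40.
Therefore the extremal is
    y(x) = −5 x^2 + 40 x + 2.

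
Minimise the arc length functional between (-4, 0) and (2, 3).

Arc-length functional: J[y] = ∫ sqrt(1 + (y')^2) dx.
Lagrangian L = sqrt(1 + (y')^2) has no explicit y dependence, so ∂L/∂y = 0 and the Euler-Lagrange equation gives
    d/dx( y' / sqrt(1 + (y')^2) ) = 0  ⇒  y' / sqrt(1 + (y')^2) = const.
Hence y' is constant, so y(x) is affine.
Fitting the endpoints (-4, 0) and (2, 3):
    slope m = (3 − 0) / (2 − (-4)) = 1/2,
    intercept c = 0 − m·(-4) = 2.
Extremal: y(x) = (1/2) x + 2.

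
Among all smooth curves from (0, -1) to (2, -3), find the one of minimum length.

Arc-length functional: J[y] = ∫ sqrt(1 + (y')^2) dx.
Lagrangian L = sqrt(1 + (y')^2) has no explicit y dependence, so ∂L/∂y = 0 and the Euler-Lagrange equation gives
    d/dx( y' / sqrt(1 + (y')^2) ) = 0  ⇒  y' / sqrt(1 + (y')^2) = const.
Hence y' is constant, so y(x) is affine.
Fitting the endpoints (0, -1) and (2, -3):
    slope m = ((-3) − (-1)) / (2 − 0) = -1,
    intercept c = (-1) − m·0 = -1.
Extremal: y(x) = -x - 1.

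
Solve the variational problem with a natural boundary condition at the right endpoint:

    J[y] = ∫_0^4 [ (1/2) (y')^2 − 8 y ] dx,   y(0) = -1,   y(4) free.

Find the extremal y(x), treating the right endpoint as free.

The Lagrangian L = (1/2) (y')^2 − 8 y gives
    ∂L/∂y = −8,   ∂L/∂y' = y'.
Euler-Lagrange: d/dx(y') − (−8) = 0, i.e. y'' + 8 = 0, so
    y(x) = −(8/2) x^2 + C1 x + C2.
Fixed left endpoint y(0) = -1 ⇒ C2 = -1.
The right endpoint x = 4 is free, so the natural (transversality) condition is ∂L/∂y' |_{x=4} = 0, i.e. y'(4) = 0.
Compute y'(x) = −8 x + C1, so y'(4) = −32 + C1 = 0 ⇒ C1 = 32.
Therefore the extremal is
    y(x) = −4 x^2 + 32 x − 1.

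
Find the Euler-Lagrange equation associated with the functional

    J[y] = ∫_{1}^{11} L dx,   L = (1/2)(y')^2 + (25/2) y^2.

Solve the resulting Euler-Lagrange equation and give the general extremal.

The Lagrangian is L = (1/2)(y')^2 + (25/2) y^2.
∂L/∂y = 25y.
∂L/∂y' = y'.
The Euler-Lagrange equation d/dx(∂L/∂y') − ∂L/∂y = 0 becomes:
    y'' - 25 y = 0
General solution: y(x) = A e^(5x) + B e^(-5x), where A and B are arbitrary constants fixed by the endpoint conditions.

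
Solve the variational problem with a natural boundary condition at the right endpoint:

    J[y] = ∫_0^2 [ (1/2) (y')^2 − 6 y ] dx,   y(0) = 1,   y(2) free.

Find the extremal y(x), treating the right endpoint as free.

The Lagrangian L = (1/2) (y')^2 − 6 y gives
    ∂L/∂y = −6,   ∂L/∂y' = y'.
Euler-Lagrange: d/dx(y') − (−6) = 0, i.e. y'' + 6 = 0, so
    y(x) = −(6/2) x^2 + C1 x + C2.
Fixed left endpoint y(0) = 1 ⇒ C2 = 1.
The right endpoint x = 2 is free, so the natural (transversality) condition is ∂L/∂y' |_{x=2} = 0, i.e. y'(2) = 0.
Compute y'(x) = −6 x + C1, so y'(2) = −12 + C1 = 0 ⇒ C1 = 12.
Therefore the extremal is
    y(x) = −3 x^2 + 12 x + 1.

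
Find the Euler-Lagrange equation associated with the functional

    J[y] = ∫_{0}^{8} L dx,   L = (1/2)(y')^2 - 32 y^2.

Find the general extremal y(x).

The Lagrangian is L = (1/2)(y')^2 - 32 y^2.
∂L/∂y = -64y.
∂L/∂y' = y'.
The Euler-Lagrange equation d/dx(∂L/∂y') − ∂L/∂y = 0 becomes:
    y'' + 64 y = 0
General solution: y(x) = A sin(8x) + B cos(8x), where A and B are arbitrary constants fixed by the endpoint conditions.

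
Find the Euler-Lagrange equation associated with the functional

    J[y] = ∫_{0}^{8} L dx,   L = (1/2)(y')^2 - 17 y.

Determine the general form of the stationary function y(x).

The Lagrangian is L = (1/2)(y')^2 - 17 y.
∂L/∂y = -17.
∂L/∂y' = y'.
The Euler-Lagrange equation d/dx(∂L/∂y') − ∂L/∂y = 0 becomes:
    y'' + 17 = 0
General solution: y(x) = -(17/2) x^2 + A x + B, where A and B are arbitrary constants fixed by the endpoint conditions.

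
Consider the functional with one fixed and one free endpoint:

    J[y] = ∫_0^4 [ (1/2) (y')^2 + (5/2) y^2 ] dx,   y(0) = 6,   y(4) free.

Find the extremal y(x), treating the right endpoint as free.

The Lagrangian L = (1/2) (y')^2 + (5/2) y^2 gives
    ∂L/∂y = 5 y,   ∂L/∂y' = y'.
Euler-Lagrange: y'' − 5 y = 0.
With k = sqrt(5), the general solution is
    y(x) = A cosh(sqrt(5) x) + B sinh(sqrt(5) x).
Fixed left endpoint y(0) = 6 ⇒ A = 6.
The right endpoint x = 4 is free, so the natural (transversality) condition is ∂L/∂y' |_{x=4} = 0, i.e. y'(4) = 0.
Compute y'(x) = A k sinh(k x) + B k cosh(k x), so
    y'(4) = A k sinh(k·4) + B k cosh(k·4) = 0
    ⇒ B = −A tanh(k·4) = − 6 tanh(sqrt(5)·4).
Therefore the extremal is
    y(x) = 6 cosh(sqrt(5) x) − 6 tanh(sqrt(5)·4) sinh(sqrt(5) x).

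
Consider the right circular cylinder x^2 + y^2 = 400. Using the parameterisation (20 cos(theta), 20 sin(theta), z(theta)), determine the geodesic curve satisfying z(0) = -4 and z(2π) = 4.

Parameterise the cylinder of radius R = 20 as
    r(θ) = (20 cos θ, 20 sin θ, z(θ)).
The arc-length element is
    ds = sqrt(400 + (dz/dθ)^2) dθ,
so the Lagrangian is L = sqrt(400 + z'^2).
L depends on z' only, not on z or θ, so ∂L/∂z = 0 and
    ∂L/∂z' = z' / sqrt(400 + z'^2).
The Euler-Lagrange equation gives
    d/dθ( z' / sqrt(400 + z'^2) ) = 0,
so z' is constant. Integrating once:
    z(θ) = a θ + b,
a helix on the cylinder (a straight line when the cylinder is unrolled). The constants a, b are determined by the endpoint conditions.
With endpoint conditions z(0) = -4 and z(2π) = 4: from z(0) = b we get b = -4, and a·2π + -4 = 4 gives a = 4/π, so
    z(θ) = (4/π) θ − 4.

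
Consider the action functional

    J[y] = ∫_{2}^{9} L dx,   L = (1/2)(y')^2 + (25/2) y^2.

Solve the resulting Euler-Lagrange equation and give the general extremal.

The Lagrangian is L = (1/2)(y')^2 + (25/2) y^2.
∂L/∂y = 25y.
∂L/∂y' = y'.
The Euler-Lagrange equation d/dx(∂L/∂y') − ∂L/∂y = 0 becomes:
    y'' - 25 y = 0
General solution: y(x) = A e^(5x) + B e^(-5x), where A and B are arbitrary constants fixed by the endpoint conditions.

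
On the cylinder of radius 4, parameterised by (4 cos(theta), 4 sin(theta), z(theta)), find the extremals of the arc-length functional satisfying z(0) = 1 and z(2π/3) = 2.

Parameterise the cylinder of radius R = 4 as
    r(θ) = (4 cos θ, 4 sin θ, z(θ)).
The arc-length element is
    ds = sqrt(16 + (dz/dθ)^2) dθ,
so the Lagrangian is L = sqrt(16 + z'^2).
L depends on z' only, not on z or θ, so ∂L/∂z = 0 and
    ∂L/∂z' = z' / sqrt(16 + z'^2).
The Euler-Lagrange equation gives
    d/dθ( z' / sqrt(16 + z'^2) ) = 0,
so z' is constant. Integrating once:
    z(θ) = a θ + b,
a helix on the cylinder (a straight line when the cylinder is unrolled). The constants a, b are determined by the endpoint conditions.
With endpoint conditions z(0) = 1 and z(2π/3) = 2: from z(0) = b we get b = 1, and a·2π/3 + 1 = 2 gives a = 3/(2π), so
    z(θ) = (3/(2π)) θ + 1.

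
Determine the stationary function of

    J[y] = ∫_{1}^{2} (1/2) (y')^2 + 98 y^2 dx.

The Lagrangian is L = (1/2) (y')^2 + 98 y^2.
Compute ∂L/∂y = 196y, ∂L/∂y' = y'.
The Euler-Lagrange equation d/dx(∂L/∂y') − ∂L/∂y = 0 reduces to
    y'' − 196 y = 0.
Its general solution is
    y(x) = A e^(14x) + B e^(−14x),
with A, B fixed by the endpoint conditions.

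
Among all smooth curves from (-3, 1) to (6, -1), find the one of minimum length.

Arc-length functional: J[y] = ∫ sqrt(1 + (y')^2) dx.
Lagrangian L = sqrt(1 + (y')^2) has no explicit y dependence, so ∂L/∂y = 0 and the Euler-Lagrange equation gives
    d/dx( y' / sqrt(1 + (y')^2) ) = 0  ⇒  y' / sqrt(1 + (y')^2) = const.
Hence y' is constant, so y(x) is affine.
Fitting the endpoints (-3, 1) and (6, -1):
    slope m = ((-1) − 1) / (6 − (-3)) = -2/9,
    intercept c = 1 − m·(-3) = 1/3.
Extremal: y(x) = (-2/9) x + 1/3.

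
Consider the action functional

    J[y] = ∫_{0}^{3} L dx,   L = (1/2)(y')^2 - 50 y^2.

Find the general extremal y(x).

The Lagrangian is L = (1/2)(y')^2 - 50 y^2.
∂L/∂y = -100y.
∂L/∂y' = y'.
The Euler-Lagrange equation d/dx(∂L/∂y') − ∂L/∂y = 0 becomes:
    y'' + 100 y = 0
General solution: y(x) = A sin(10x) + B cos(10x), where A and B are arbitrary constants fixed by the endpoint conditions.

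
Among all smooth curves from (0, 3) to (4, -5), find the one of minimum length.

Arc-length functional: J[y] = ∫ sqrt(1 + (y')^2) dx.
Lagrangian L = sqrt(1 + (y')^2) has no explicit y dependence, so ∂L/∂y = 0 and the Euler-Lagrange equation gives
    d/dx( y' / sqrt(1 + (y')^2) ) = 0  ⇒  y' / sqrt(1 + (y')^2) = const.
Hence y' is constant, so y(x) is affine.
Fitting the endpoints (0, 3) and (4, -5):
    slope m = ((-5) − 3) / (4 − 0) = -2,
    intercept c = 3 − m·0 = 3.
Extremal: y(x) = -2 x + 3.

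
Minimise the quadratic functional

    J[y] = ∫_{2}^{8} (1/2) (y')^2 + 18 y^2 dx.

The Lagrangian is L = (1/2) (y')^2 + 18 y^2.
Compute ∂L/∂y = 36y, ∂L/∂y' = y'.
The Euler-Lagrange equation d/dx(∂L/∂y') − ∂L/∂y = 0 reduces to
    y'' − 36 y = 0.
Its general solution is
    y(x) = A e^(6x) + B e^(−6x),
with A, B fixed by the endpoint conditions.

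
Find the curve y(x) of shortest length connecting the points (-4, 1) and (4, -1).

Arc-length functional: J[y] = ∫ sqrt(1 + (y')^2) dx.
Lagrangian L = sqrt(1 + (y')^2) has no explicit y dependence, so ∂L/∂y = 0 and the Euler-Lagrange equation gives
    d/dx( y' / sqrt(1 + (y')^2) ) = 0  ⇒  y' / sqrt(1 + (y')^2) = const.
Hence y' is constant, so y(x) is affine.
Fitting the endpoints (-4, 1) and (4, -1):
    slope m = ((-1) − 1) / (4 − (-4)) = -1/4,
    intercept c = 1 − m·(-4) = 0.
Extremal: y(x) = (-1/4) x.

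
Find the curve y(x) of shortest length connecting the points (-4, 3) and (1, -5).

Arc-length functional: J[y] = ∫ sqrt(1 + (y')^2) dx.
Lagrangian L = sqrt(1 + (y')^2) has no explicit y dependence, so ∂L/∂y = 0 and the Euler-Lagrange equation gives
    d/dx( y' / sqrt(1 + (y')^2) ) = 0  ⇒  y' / sqrt(1 + (y')^2) = const.
Hence y' is constant, so y(x) is affine.
Fitting the endpoints (-4, 3) and (1, -5):
    slope m = ((-5) − 3) / (1 − (-4)) = -8/5,
    intercept c = 3 − m·(-4) = -17/5.
Extremal: y(x) = (-8/5) x - 17/5.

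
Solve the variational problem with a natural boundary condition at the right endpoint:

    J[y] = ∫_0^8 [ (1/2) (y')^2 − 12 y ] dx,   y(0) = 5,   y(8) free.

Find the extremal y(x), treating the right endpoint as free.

The Lagrangian L = (1/2) (y')^2 − 12 y gives
    ∂L/∂y = −12,   ∂L/∂y' = y'.
Euler-Lagrange: d/dx(y') − (−12) = 0, i.e. y'' + 12 = 0, so
    y(x) = −(12/2) x^2 + C1 x + C2.
Fixed left endpoint y(0) = 5 ⇒ C2 = 5.
The right endpoint x = 8 is free, so the natural (transversality) condition is ∂L/∂y' |_{x=8} = 0, i.e. y'(8) = 0.
Compute y'(x) = −12 x + C1, so y'(8) = −96 + C1 = 0 ⇒ C1 = 96.
Therefore the extremal is
    y(x) = −6 x^2 + 96 x + 5.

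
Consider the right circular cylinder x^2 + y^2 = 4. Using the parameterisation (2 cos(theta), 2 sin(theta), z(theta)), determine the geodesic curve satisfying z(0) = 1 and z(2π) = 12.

Parameterise the cylinder of radius R = 2 as
    r(θ) = (2 cos θ, 2 sin θ, z(θ)).
The arc-length element is
    ds = sqrt(4 + (dz/dθ)^2) dθ,
so the Lagrangian is L = sqrt(4 + z'^2).
L depends on z' only, not on z or θ, so ∂L/∂z = 0 and
    ∂L/∂z' = z' / sqrt(4 + z'^2).
The Euler-Lagrange equation gives
    d/dθ( z' / sqrt(4 + z'^2) ) = 0,
so z' is constant. Integrating once:
    z(θ) = a θ + b,
a helix on the cylinder (a straight line when the cylinder is unrolled). The constants a, b are determined by the endpoint conditions.
With endpoint conditions z(0) = 1 and z(2π) = 12: from z(0) = b we get b = 1, and a·2π + 1 = 12 gives a = 11/(2π), so
    z(θ) = (11/(2π)) θ + 1.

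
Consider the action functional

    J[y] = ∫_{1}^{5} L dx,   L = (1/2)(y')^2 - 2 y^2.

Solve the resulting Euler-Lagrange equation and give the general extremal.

The Lagrangian is L = (1/2)(y')^2 - 2 y^2.
∂L/∂y = -4y.
∂L/∂y' = y'.
The Euler-Lagrange equation d/dx(∂L/∂y') − ∂L/∂y = 0 becomes:
    y'' + 4 y = 0
General solution: y(x) = A sin(2x) + B cos(2x), where A and B are arbitrary constants fixed by the endpoint conditions.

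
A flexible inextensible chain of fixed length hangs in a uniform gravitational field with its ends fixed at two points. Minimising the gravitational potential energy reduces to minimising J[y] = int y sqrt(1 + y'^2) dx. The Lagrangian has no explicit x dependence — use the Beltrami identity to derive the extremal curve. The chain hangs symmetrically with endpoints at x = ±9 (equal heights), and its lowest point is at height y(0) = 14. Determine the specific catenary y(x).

The Lagrangian L(y, y') = y sqrt(1 + y'^2) has no explicit x dependence, so the Beltrami identity applies:
    L − y' ∂L/∂y' = C.
Compute ∂L/∂y' = y · y' / sqrt(1 + y'^2). Then
    L − y' ∂L/∂y'
    = y sqrt(1 + y'^2) − y · y'^2 / sqrt(1 + y'^2)
    = y (1 + y'^2 − y'^2) / sqrt(1 + y'^2)
    = y / sqrt(1 + y'^2) = C.
Squaring gives y^2 = C^2 (1 + y'^2), i.e.
    y'^2 = y^2 / C^2 − 1.
Separating variables,
    dy / sqrt(y^2 − C^2) = dx / C,
and integrating gives arccosh(y / C) = (x − a)/C, so
    y(x) = C cosh((x − a)/C),
the catenary. The constants C and a are fixed by the two endpoint conditions (and, for the hanging-chain problem, the length constraint selects C).
Now fit the given data. The endpoints x = ±9 are symmetric at equal height, so the catenary is even about its minimum: a = 0 and y(x) = C cosh(x/C). The lowest point is y(0) = C cosh(0) = C, and we are told y(0) = 14, so C = 14. Therefore
    y(x) = 14 cosh(x/14),
and at the endpoints
    y(±9) = 14 cosh(9/14).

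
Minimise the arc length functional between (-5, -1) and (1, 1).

Arc-length functional: J[y] = ∫ sqrt(1 + (y')^2) dx.
Lagrangian L = sqrt(1 + (y')^2) has no explicit y dependence, so ∂L/∂y = 0 and the Euler-Lagrange equation gives
    d/dx( y' / sqrt(1 + (y')^2) ) = 0  ⇒  y' / sqrt(1 + (y')^2) = const.
Hence y' is constant, so y(x) is affine.
Fitting the endpoints (-5, -1) and (1, 1):
    slope m = (1 − (-1)) / (1 − (-5)) = 1/3,
    intercept c = (-1) − m·(-5) = 2/3.
Extremal: y(x) = (1/3) x + 2/3.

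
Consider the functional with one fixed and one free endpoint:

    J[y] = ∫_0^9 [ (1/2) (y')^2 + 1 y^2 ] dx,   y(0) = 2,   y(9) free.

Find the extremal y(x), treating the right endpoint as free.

The Lagrangian L = (1/2) (y')^2 + 1 y^2 gives
    ∂L/∂y = 2 y,   ∂L/∂y' = y'.
Euler-Lagrange: y'' − 2 y = 0.
With k = sqrt(2), the general solution is
    y(x) = A cosh(sqrt(2) x) + B sinh(sqrt(2) x).
Fixed left endpoint y(0) = 2 ⇒ A = 2.
The right endpoint x = 9 is free, so the natural (transversality) condition is ∂L/∂y' |_{x=9} = 0, i.e. y'(9) = 0.
Compute y'(x) = A k sinh(k x) + B k cosh(k x), so
    y'(9) = A k sinh(k·9) + B k cosh(k·9) = 0
    ⇒ B = −A tanh(k·9) = − 2 tanh(sqrt(2)·9).
Therefore the extremal is
    y(x) = 2 cosh(sqrt(2) x) − 2 tanh(sqrt(2)·9) sinh(sqrt(2) x).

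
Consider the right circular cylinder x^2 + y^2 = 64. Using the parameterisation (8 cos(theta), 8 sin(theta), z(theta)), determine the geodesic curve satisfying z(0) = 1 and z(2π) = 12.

Parameterise the cylinder of radius R = 8 as
    r(θ) = (8 cos θ, 8 sin θ, z(θ)).
The arc-length element is
    ds = sqrt(64 + (dz/dθ)^2) dθ,
so the Lagrangian is L = sqrt(64 + z'^2).
L depends on z' only, not on z or θ, so ∂L/∂z = 0 and
    ∂L/∂z' = z' / sqrt(64 + z'^2).
The Euler-Lagrange equation gives
    d/dθ( z' / sqrt(64 + z'^2) ) = 0,
so z' is constant. Integrating once:
    z(θ) = a θ + b,
a helix on the cylinder (a straight line when the cylinder is unrolled). The constants a, b are determined by the endpoint conditions.
With endpoint conditions z(0) = 1 and z(2π) = 12: from z(0) = b we get b = 1, and a·2π + 1 = 12 gives a = 11/(2π), so
    z(θ) = (11/(2π)) θ + 1.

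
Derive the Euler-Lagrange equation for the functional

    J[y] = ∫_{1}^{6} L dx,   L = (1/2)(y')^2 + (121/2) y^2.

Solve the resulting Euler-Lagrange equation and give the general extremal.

The Lagrangian is L = (1/2)(y')^2 + (121/2) y^2.
∂L/∂y = 121y.
∂L/∂y' = y'.
The Euler-Lagrange equation d/dx(∂L/∂y') − ∂L/∂y = 0 becomes:
    y'' - 121 y = 0
General solution: y(x) = A e^(11x) + B e^(-11x), where A and B are arbitrary constants fixed by the endpoint conditions.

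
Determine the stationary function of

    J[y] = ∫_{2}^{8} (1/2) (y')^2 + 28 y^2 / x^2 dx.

The Lagrangian is L = (1/2) (y')^2 + 28 y^2 / x^2.
Compute ∂L/∂y = 56y/x^2, ∂L/∂y' = y'.
The Euler-Lagrange equation d/dx(∂L/∂y') − ∂L/∂y = 0 reduces to
    y'' − 56/x^2 · y = 0  (x > 0).
Its general solution is
    y(x) = A x^8 + B x^(-7),
with A, B fixed by the endpoint conditions.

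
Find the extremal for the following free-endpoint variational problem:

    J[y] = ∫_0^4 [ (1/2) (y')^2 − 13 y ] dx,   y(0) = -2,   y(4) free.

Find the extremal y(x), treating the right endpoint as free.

The Lagrangian L = (1/2) (y')^2 − 13 y gives
    ∂L/∂y = −13,   ∂L/∂y' = y'.
Euler-Lagrange: d/dx(y') − (−13) = 0, i.e. y'' + 13 = 0, so
    y(x) = −(13/2) x^2 + C1 x + C2.
Fixed left endpoint y(0) = -2 ⇒ C2 = -2.
The right endpoint x = 4 is free, so the natural (transversality) condition is ∂L/∂y' |_{x=4} = 0, i.e. y'(4) = 0.
Compute y'(x) = −13 x + C1, so y'(4) = −52 + C1 = 0 ⇒ C1 = 52.
Therefore the extremal is
    y(x) = −(13/2) x^2 + 52 x − 2.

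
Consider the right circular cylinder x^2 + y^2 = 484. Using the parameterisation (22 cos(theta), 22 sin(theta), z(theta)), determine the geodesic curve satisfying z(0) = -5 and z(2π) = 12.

Parameterise the cylinder of radius R = 22 as
    r(θ) = (22 cos θ, 22 sin θ, z(θ)).
The arc-length element is
    ds = sqrt(484 + (dz/dθ)^2) dθ,
so the Lagrangian is L = sqrt(484 + z'^2).
L depends on z' only, not on z or θ, so ∂L/∂z = 0 and
    ∂L/∂z' = z' / sqrt(484 + z'^2).
The Euler-Lagrange equation gives
    d/dθ( z' / sqrt(484 + z'^2) ) = 0,
so z' is constant. Integrating once:
    z(θ) = a θ + b,
a helix on the cylinder (a straight line when the cylinder is unrolled). The constants a, b are determined by the endpoint conditions.
With endpoint conditions z(0) = -5 and z(2π) = 12: from z(0) = b we get b = -5, and a·2π + -5 = 12 gives a = 17/(2π), so
    z(θ) = (17/(2π)) θ − 5.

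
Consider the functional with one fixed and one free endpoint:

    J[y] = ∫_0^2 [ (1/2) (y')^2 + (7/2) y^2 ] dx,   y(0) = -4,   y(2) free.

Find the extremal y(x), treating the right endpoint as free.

The Lagrangian L = (1/2) (y')^2 + (7/2) y^2 gives
    ∂L/∂y = 7 y,   ∂L/∂y' = y'.
Euler-Lagrange: y'' − 7 y = 0.
With k = sqrt(7), the general solution is
    y(x) = A cosh(sqrt(7) x) + B sinh(sqrt(7) x).
Fixed left endpoint y(0) = -4 ⇒ A = -4.
The right endpoint x = 2 is free, so the natural (transversality) condition is ∂L/∂y' |_{x=2} = 0, i.e. y'(2) = 0.
Compute y'(x) = A k sinh(k x) + B k cosh(k x), so
    y'(2) = A k sinh(k·2) + B k cosh(k·2) = 0
    ⇒ B = −A tanh(k·2) = 4 tanh(sqrt(7)·2).
Therefore the extremal is
    y(x) = −4 cosh(sqrt(7) x) + 4 tanh(sqrt(7)·2) sinh(sqrt(7) x).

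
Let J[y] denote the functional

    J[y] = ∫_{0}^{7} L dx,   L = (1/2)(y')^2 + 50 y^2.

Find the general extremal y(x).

The Lagrangian is L = (1/2)(y')^2 + 50 y^2.
∂L/∂y = 100y.
∂L/∂y' = y'.
The Euler-Lagrange equation d/dx(∂L/∂y') − ∂L/∂y = 0 becomes:
    y'' - 100 y = 0
General solution: y(x) = A e^(10x) + B e^(-10x), where A and B are arbitrary constants fixed by the endpoint conditions.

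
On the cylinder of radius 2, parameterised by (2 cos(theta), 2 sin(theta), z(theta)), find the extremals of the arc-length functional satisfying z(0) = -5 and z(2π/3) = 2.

Parameterise the cylinder of radius R = 2 as
    r(θ) = (2 cos θ, 2 sin θ, z(θ)).
The arc-length element is
    ds = sqrt(4 + (dz/dθ)^2) dθ,
so the Lagrangian is L = sqrt(4 + z'^2).
L depends on z' only, not on z or θ, so ∂L/∂z = 0 and
    ∂L/∂z' = z' / sqrt(4 + z'^2).
The Euler-Lagrange equation gives
    d/dθ( z' / sqrt(4 + z'^2) ) = 0,
so z' is constant. Integrating once:
    z(θ) = a θ + b,
a helix on the cylinder (a straight line when the cylinder is unrolled). The constants a, b are determined by the endpoint conditions.
With endpoint conditions z(0) = -5 and z(2π/3) = 2: from z(0) = b we get b = -5, and a·2π/3 + -5 = 2 gives a = 21/(2π), so
    z(θ) = (21/(2π)) θ − 5.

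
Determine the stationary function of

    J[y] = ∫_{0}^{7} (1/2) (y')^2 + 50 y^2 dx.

The Lagrangian is L = (1/2) (y')^2 + 50 y^2.
Compute ∂L/∂y = 100y, ∂L/∂y' = y'.
The Euler-Lagrange equation d/dx(∂L/∂y') − ∂L/∂y = 0 reduces to
    y'' − 100 y = 0.
Its general solution is
    y(x) = A e^(10x) + B e^(−10x),
with A, B fixed by the endpoint conditions.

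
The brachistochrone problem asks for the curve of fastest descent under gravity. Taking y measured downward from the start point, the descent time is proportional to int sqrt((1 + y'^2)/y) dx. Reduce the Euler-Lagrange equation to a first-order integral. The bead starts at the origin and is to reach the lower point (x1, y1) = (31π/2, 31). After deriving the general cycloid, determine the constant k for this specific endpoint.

The Lagrangian L = sqrt((1 + y'^2) / y) has no explicit x dependence, so the Beltrami identity applies:
    L − y' ∂L/∂y' = C.
Compute ∂L/∂y' = y' / sqrt(y (1 + y'^2)).
Substitute:
    sqrt((1 + y'^2)/y) − y'·y' / sqrt(y (1 + y'^2))
    = (1 + y'^2) / sqrt(y (1 + y'^2)) − y'^2 / sqrt(y (1 + y'^2))
    = 1 / sqrt(y (1 + y'^2)) = C.
Squaring and rearranging gives the first integral
    y (1 + y'^2) = 1/C^2 =: k   (constant).
Solving this first-order ODE by the substitution
    y = (k/2)(1 − cos θ)
yields the cycloid parameterisation
    x(θ) = (k/2)(θ − sin θ),   y(θ) = (k/2)(1 − cos θ).
The constant k is fixed by the endpoint condition.
Now fit the given lower endpoint (x1, y1) = (31π/2, 31). At the bottom of the first arch (θ = π), the parametric equations give
    y(π) = (k/2)(1 − cos π) = k,
    x(π) = (k/2)(π − sin π) = kπ/2.
Matching y(π) = 31 gives k = 31, consistent with x(π) = 31π/2. Therefore the specific cycloid is
    x(θ) = (31/2)(θ − sin θ),   y(θ) = (31/2)(1 − cos θ).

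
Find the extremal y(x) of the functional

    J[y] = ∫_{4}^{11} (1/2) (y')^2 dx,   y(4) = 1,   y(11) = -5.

The Lagrangian is L = (1/2) (y')^2.
Compute ∂L/∂y = 0, ∂L/∂y' = y'.
The Euler-Lagrange equation d/dx(∂L/∂y') − ∂L/∂y = 0 reduces to
    y'' = 0.
Its general solution is
    y(x) = A x + B,
with A, B fixed by the endpoint conditions.
Applying the endpoint conditions y(4) = 1 and y(11) = -5: solve A·4 + B = 1 and A·11 + B = -5. Subtracting gives A(11 − 4) = -5 − 1, so A = -6/7, and B = 1 − A·4 = 31/7. Therefore
    y(x) = (-6/7) x + 31/7.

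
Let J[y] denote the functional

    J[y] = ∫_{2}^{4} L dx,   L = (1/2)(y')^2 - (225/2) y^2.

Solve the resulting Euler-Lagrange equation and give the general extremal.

The Lagrangian is L = (1/2)(y')^2 - (225/2) y^2.
∂L/∂y = -225y.
∂L/∂y' = y'.
The Euler-Lagrange equation d/dx(∂L/∂y') − ∂L/∂y = 0 becomes:
    y'' + 225 y = 0
General solution: y(x) = A sin(15x) + B cos(15x), where A and B are arbitrary constants fixed by the endpoint conditions.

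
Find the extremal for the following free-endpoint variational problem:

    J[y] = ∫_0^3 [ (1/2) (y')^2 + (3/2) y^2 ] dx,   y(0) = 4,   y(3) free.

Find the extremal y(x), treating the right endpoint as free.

The Lagrangian L = (1/2) (y')^2 + (3/2) y^2 gives
    ∂L/∂y = 3 y,   ∂L/∂y' = y'.
Euler-Lagrange: y'' − 3 y = 0.
With k = sqrt(3), the general solution is
    y(x) = A cosh(sqrt(3) x) + B sinh(sqrt(3) x).
Fixed left endpoint y(0) = 4 ⇒ A = 4.
The right endpoint x = 3 is free, so the natural (transversality) condition is ∂L/∂y' |_{x=3} = 0, i.e. y'(3) = 0.
Compute y'(x) = A k sinh(k x) + B k cosh(k x), so
    y'(3) = A k sinh(k·3) + B k cosh(k·3) = 0
    ⇒ B = −A tanh(k·3) = − 4 tanh(sqrt(3)·3).
Therefore the extremal is
    y(x) = 4 cosh(sqrt(3) x) − 4 tanh(sqrt(3)·3) sinh(sqrt(3) x).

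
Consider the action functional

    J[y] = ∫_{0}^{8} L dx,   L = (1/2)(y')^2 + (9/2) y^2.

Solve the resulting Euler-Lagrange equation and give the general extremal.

The Lagrangian is L = (1/2)(y')^2 + (9/2) y^2.
∂L/∂y = 9y.
∂L/∂y' = y'.
The Euler-Lagrange equation d/dx(∂L/∂y') − ∂L/∂y = 0 becomes:
    y'' - 9 y = 0
General solution: y(x) = A e^(3x) + B e^(-3x), where A and B are arbitrary constants fixed by the endpoint conditions.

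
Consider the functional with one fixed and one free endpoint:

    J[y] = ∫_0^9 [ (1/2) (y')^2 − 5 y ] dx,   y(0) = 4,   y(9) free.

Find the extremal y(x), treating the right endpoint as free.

The Lagrangian L = (1/2) (y')^2 − 5 y gives
    ∂L/∂y = −5,   ∂L/∂y' = y'.
Euler-Lagrange: d/dx(y') − (−5) = 0, i.e. y'' + 5 = 0, so
    y(x) = −(5/2) x^2 + C1 x + C2.
Fixed left endpoint y(0) = 4 ⇒ C2 = 4.
The right endpoint x = 9 is free, so the natural (transversality) condition is ∂L/∂y' |_{x=9} = 0, i.e. y'(9) = 0.
Compute y'(x) = −5 x + C1, so y'(9) = −45 + C1 = 0 ⇒ C1 = 45.
Therefore the extremal is
    y(x) = −(5/2) x^2 + 45 x + 4.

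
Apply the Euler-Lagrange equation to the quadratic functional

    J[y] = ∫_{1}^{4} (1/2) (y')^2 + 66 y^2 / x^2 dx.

The Lagrangian is L = (1/2) (y')^2 + 66 y^2 / x^2.
Compute ∂L/∂y = 132y/x^2, ∂L/∂y' = y'.
The Euler-Lagrange equation d/dx(∂L/∂y') − ∂L/∂y = 0 reduces to
    y'' − 132/x^2 · y = 0  (x > 0).
Its general solution is
    y(x) = A x^12 + B x^(-11),
with A, B fixed by the endpoint conditions.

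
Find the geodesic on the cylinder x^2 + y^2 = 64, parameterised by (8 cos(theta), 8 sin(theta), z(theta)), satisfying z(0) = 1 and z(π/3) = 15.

Parameterise the cylinder of radius R = 8 as
    r(θ) = (8 cos θ, 8 sin θ, z(θ)).
The arc-length element is
    ds = sqrt(64 + (dz/dθ)^2) dθ,
so the Lagrangian is L = sqrt(64 + z'^2).
L depends on z' only, not on z or θ, so ∂L/∂z = 0 and
    ∂L/∂z' = z' / sqrt(64 + z'^2).
The Euler-Lagrange equation gives
    d/dθ( z' / sqrt(64 + z'^2) ) = 0,
so z' is constant. Integrating once:
    z(θ) = a θ + b,
a helix on the cylinder (a straight line when the cylinder is unrolled). The constants a, b are determined by the endpoint conditions.
With endpoint conditions z(0) = 1 and z(π/3) = 15: from z(0) = b we get b = 1, and a·π/3 + 1 = 15 gives a = 42/π, so
    z(θ) = (42/π) θ + 1.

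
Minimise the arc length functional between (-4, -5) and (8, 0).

Arc-length functional: J[y] = ∫ sqrt(1 + (y')^2) dx.
Lagrangian L = sqrt(1 + (y')^2) has no explicit y dependence, so ∂L/∂y = 0 and the Euler-Lagrange equation gives
    d/dx( y' / sqrt(1 + (y')^2) ) = 0  ⇒  y' / sqrt(1 + (y')^2) = const.
Hence y' is constant, so y(x) is affine.
Fitting the endpoints (-4, -5) and (8, 0):
    slope m = (0 − (-5)) / (8 − (-4)) = 5/12,
    intercept c = (-5) − m·(-4) = -10/3.
Extremal: y(x) = (5/12) x - 10/3.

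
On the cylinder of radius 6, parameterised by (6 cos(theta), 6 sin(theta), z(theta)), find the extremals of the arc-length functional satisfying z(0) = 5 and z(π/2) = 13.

Parameterise the cylinder of radius R = 6 as
    r(θ) = (6 cos θ, 6 sin θ, z(θ)).
The arc-length element is
    ds = sqrt(36 + (dz/dθ)^2) dθ,
so the Lagrangian is L = sqrt(36 + z'^2).
L depends on z' only, not on z or θ, so ∂L/∂z = 0 and
    ∂L/∂z' = z' / sqrt(36 + z'^2).
The Euler-Lagrange equation gives
    d/dθ( z' / sqrt(36 + z'^2) ) = 0,
so z' is constant. Integrating once:
    z(θ) = a θ + b,
a helix on the cylinder (a straight line when the cylinder is unrolled). The constants a, b are determined by the endpoint conditions.
With endpoint conditions z(0) = 5 and z(π/2) = 13: from z(0) = b we get b = 5, and a·π/2 + 5 = 13 gives a = 16/π, so
    z(θ) = (16/π) θ + 5.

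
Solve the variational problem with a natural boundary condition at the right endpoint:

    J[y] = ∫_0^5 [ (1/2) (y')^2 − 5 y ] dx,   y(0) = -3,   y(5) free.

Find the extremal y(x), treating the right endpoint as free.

The Lagrangian L = (1/2) (y')^2 − 5 y gives
    ∂L/∂y = −5,   ∂L/∂y' = y'.
Euler-Lagrange: d/dx(y') − (−5) = 0, i.e. y'' + 5 = 0, so
    y(x) = −(5/2) x^2 + C1 x + C2.
Fixed left endpoint y(0) = -3 ⇒ C2 = -3.
The right endpoint x = 5 is free, so the natural (transversality) condition is ∂L/∂y' |_{x=5} = 0, i.e. y'(5) = 0.
Compute y'(x) = −5 x + C1, so y'(5) = −25 + C1 = 0 ⇒ C1 = 25.
Therefore the extremal is
    y(x) = −(5/2) x^2 + 25 x − 3.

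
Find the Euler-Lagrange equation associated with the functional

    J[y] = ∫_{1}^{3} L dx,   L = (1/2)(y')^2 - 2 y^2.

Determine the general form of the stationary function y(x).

The Lagrangian is L = (1/2)(y')^2 - 2 y^2.
∂L/∂y = -4y.
∂L/∂y' = y'.
The Euler-Lagrange equation d/dx(∂L/∂y') − ∂L/∂y = 0 becomes:
    y'' + 4 y = 0
General solution: y(x) = A sin(2x) + B cos(2x), where A and B are arbitrary constants fixed by the endpoint conditions.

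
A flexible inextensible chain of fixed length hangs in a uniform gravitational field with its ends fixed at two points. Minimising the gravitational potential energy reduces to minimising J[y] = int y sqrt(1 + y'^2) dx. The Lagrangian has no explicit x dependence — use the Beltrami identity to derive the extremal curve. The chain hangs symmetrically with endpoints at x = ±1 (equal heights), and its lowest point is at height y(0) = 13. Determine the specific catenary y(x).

The Lagrangian L(y, y') = y sqrt(1 + y'^2) has no explicit x dependence, so the Beltrami identity applies:
    L − y' ∂L/∂y' = C.
Compute ∂L/∂y' = y · y' / sqrt(1 + y'^2). Then
    L − y' ∂L/∂y'
    = y sqrt(1 + y'^2) − y · y'^2 / sqrt(1 + y'^2)
    = y (1 + y'^2 − y'^2) / sqrt(1 + y'^2)
    = y / sqrt(1 + y'^2) = C.
Squaring gives y^2 = C^2 (1 + y'^2), i.e.
    y'^2 = y^2 / C^2 − 1.
Separating variables,
    dy / sqrt(y^2 − C^2) = dx / C,
and integrating gives arccosh(y / C) = (x − a)/C, so
    y(x) = C cosh((x − a)/C),
the catenary. The constants C and a are fixed by the two endpoint conditions (and, for the hanging-chain problem, the length constraint selects C).
Now fit the given data. The endpoints x = ±1 are symmetric at equal height, so the catenary is even about its minimum: a = 0 and y(x) = C cosh(x/C). The lowest point is y(0) = C cosh(0) = C, and we are told y(0) = 13, so C = 13. Therefore
    y(x) = 13 cosh(x/13),
and at the endpoints
    y(±1) = 13 cosh(1/13).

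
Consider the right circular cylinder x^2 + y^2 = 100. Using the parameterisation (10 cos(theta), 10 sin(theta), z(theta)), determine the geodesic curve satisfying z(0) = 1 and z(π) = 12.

Parameterise the cylinder of radius R = 10 as
    r(θ) = (10 cos θ, 10 sin θ, z(θ)).
The arc-length element is
    ds = sqrt(100 + (dz/dθ)^2) dθ,
so the Lagrangian is L = sqrt(100 + z'^2).
L depends on z' only, not on z or θ, so ∂L/∂z = 0 and
    ∂L/∂z' = z' / sqrt(100 + z'^2).
The Euler-Lagrange equation gives
    d/dθ( z' / sqrt(100 + z'^2) ) = 0,
so z' is constant. Integrating once:
    z(θ) = a θ + b,
a helix on the cylinder (a straight line when the cylinder is unrolled). The constants a, b are determined by the endpoint conditions.
With endpoint conditions z(0) = 1 and z(π) = 12: from z(0) = b we get b = 1, and a·π + 1 = 12 gives a = 11/π, so
    z(θ) = (11/π) θ + 1.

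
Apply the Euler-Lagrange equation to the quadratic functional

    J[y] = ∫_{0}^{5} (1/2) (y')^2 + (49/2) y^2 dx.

The Lagrangian is L = (1/2) (y')^2 + (49/2) y^2.
Compute ∂L/∂y = 49y, ∂L/∂y' = y'.
The Euler-Lagrange equation d/dx(∂L/∂y') − ∂L/∂y = 0 reduces to
    y'' − 49 y = 0.
Its general solution is
    y(x) = A e^(7x) + B e^(−7x),
with A, B fixed by the endpoint conditions.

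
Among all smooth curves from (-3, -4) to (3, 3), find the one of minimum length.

Arc-length functional: J[y] = ∫ sqrt(1 + (y')^2) dx.
Lagrangian L = sqrt(1 + (y')^2) has no explicit y dependence, so ∂L/∂y = 0 and the Euler-Lagrange equation gives
    d/dx( y' / sqrt(1 + (y')^2) ) = 0  ⇒  y' / sqrt(1 + (y')^2) = const.
Hence y' is constant, so y(x) is affine.
Fitting the endpoints (-3, -4) and (3, 3):
    slope m = (3 − (-4)) / (3 − (-3)) = 7/6,
    intercept c = (-4) − m·(-3) = -1/2.
Extremal: y(x) = (7/6) x - 1/2.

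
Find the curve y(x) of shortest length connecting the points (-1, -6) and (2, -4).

Arc-length functional: J[y] = ∫ sqrt(1 + (y')^2) dx.
Lagrangian L = sqrt(1 + (y')^2) has no explicit y dependence, so ∂L/∂y = 0 and the Euler-Lagrange equation gives
    d/dx( y' / sqrt(1 + (y')^2) ) = 0  ⇒  y' / sqrt(1 + (y')^2) = const.
Hence y' is constant, so y(x) is affine.
Fitting the endpoints (-1, -6) and (2, -4):
    slope m = ((-4) − (-6)) / (2 − (-1)) = 2/3,
    intercept c = (-6) − m·(-1) = -16/3.
Extremal: y(x) = (2/3) x - 16/3.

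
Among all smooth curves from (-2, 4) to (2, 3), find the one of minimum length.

Arc-length functional: J[y] = ∫ sqrt(1 + (y')^2) dx.
Lagrangian L = sqrt(1 + (y')^2) has no explicit y dependence, so ∂L/∂y = 0 and the Euler-Lagrange equation gives
    d/dx( y' / sqrt(1 + (y')^2) ) = 0  ⇒  y' / sqrt(1 + (y')^2) = const.
Hence y' is constant, so y(x) is affine.
Fitting the endpoints (-2, 4) and (2, 3):
    slope m = (3 − 4) / (2 − (-2)) = -1/4,
    intercept c = 4 − m·(-2) = 7/2.
Extremal: y(x) = (-1/4) x + 7/2.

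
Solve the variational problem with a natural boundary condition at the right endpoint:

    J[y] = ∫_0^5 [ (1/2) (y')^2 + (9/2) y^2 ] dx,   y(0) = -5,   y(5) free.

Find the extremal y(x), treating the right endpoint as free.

The Lagrangian L = (1/2) (y')^2 + (9/2) y^2 gives
    ∂L/∂y = 9 y,   ∂L/∂y' = y'.
Euler-Lagrange: y'' − 9 y = 0.
With k = 3, the general solution is
    y(x) = A cosh(3 x) + B sinh(3 x).
Fixed left endpoint y(0) = -5 ⇒ A = -5.
The right endpoint x = 5 is free, so the natural (transversality) condition is ∂L/∂y' |_{x=5} = 0, i.e. y'(5) = 0.
Compute y'(x) = A k sinh(k x) + B k cosh(k x), so
    y'(5) = A k sinh(k·5) + B k cosh(k·5) = 0
    ⇒ B = −A tanh(k·5) = 5 tanh(3·5).
Therefore the extremal is
    y(x) = −5 cosh(3 x) + 5 tanh(3·5) sinh(3 x).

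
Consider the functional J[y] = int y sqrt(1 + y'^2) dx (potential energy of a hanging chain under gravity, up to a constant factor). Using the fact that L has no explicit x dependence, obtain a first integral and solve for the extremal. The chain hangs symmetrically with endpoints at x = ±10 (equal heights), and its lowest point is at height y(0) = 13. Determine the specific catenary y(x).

The Lagrangian L(y, y') = y sqrt(1 + y'^2) has no explicit x dependence, so the Beltrami identity applies:
    L − y' ∂L/∂y' = C.
Compute ∂L/∂y' = y · y' / sqrt(1 + y'^2). Then
    L − y' ∂L/∂y'
    = y sqrt(1 + y'^2) − y · y'^2 / sqrt(1 + y'^2)
    = y (1 + y'^2 − y'^2) / sqrt(1 + y'^2)
    = y / sqrt(1 + y'^2) = C.
Squaring gives y^2 = C^2 (1 + y'^2), i.e.
    y'^2 = y^2 / C^2 − 1.
Separating variables,
    dy / sqrt(y^2 − C^2) = dx / C,
and integrating gives arccosh(y / C) = (x − a)/C, so
    y(x) = C cosh((x − a)/C),
the catenary. The constants C and a are fixed by the two endpoint conditions (and, for the hanging-chain problem, the length constraint selects C).
Now fit the given data. The endpoints x = ±10 are symmetric at equal height, so the catenary is even about its minimum: a = 0 and y(x) = C cosh(x/C). The lowest point is y(0) = C cosh(0) = C, and we are told y(0) = 13, so C = 13. Therefore
    y(x) = 13 cosh(x/13),
and at the endpoints
    y(±10) = 13 cosh(10/13).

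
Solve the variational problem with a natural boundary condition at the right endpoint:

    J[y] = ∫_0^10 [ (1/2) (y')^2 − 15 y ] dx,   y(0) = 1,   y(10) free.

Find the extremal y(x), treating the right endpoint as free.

The Lagrangian L = (1/2) (y')^2 − 15 y gives
    ∂L/∂y = −15,   ∂L/∂y' = y'.
Euler-Lagrange: d/dx(y') − (−15) = 0, i.e. y'' + 15 = 0, so
    y(x) = −(15/2) x^2 + C1 x + C2.
Fixed left endpoint y(0) = 1 ⇒ C2 = 1.
The right endpoint x = 10 is free, so the natural (transversality) condition is ∂L/∂y' |_{x=10} = 0, i.e. y'(10) = 0.
Compute y'(x) = −15 x + C1, so y'(10) = −150 + C1 = 0 ⇒ C1 = 150.
Therefore the extremal is
    y(x) = −(15/2) x^2 + 150 x + 1.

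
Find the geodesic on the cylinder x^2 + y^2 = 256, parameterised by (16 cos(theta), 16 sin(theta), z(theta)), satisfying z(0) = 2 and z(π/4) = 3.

Parameterise the cylinder of radius R = 16 as
    r(θ) = (16 cos θ, 16 sin θ, z(θ)).
The arc-length element is
    ds = sqrt(256 + (dz/dθ)^2) dθ,
so the Lagrangian is L = sqrt(256 + z'^2).
L depends on z' only, not on z or θ, so ∂L/∂z = 0 and
    ∂L/∂z' = z' / sqrt(256 + z'^2).
The Euler-Lagrange equation gives
    d/dθ( z' / sqrt(256 + z'^2) ) = 0,
so z' is constant. Integrating once:
    z(θ) = a θ + b,
a helix on the cylinder (a straight line when the cylinder is unrolled). The constants a, b are determined by the endpoint conditions.
With endpoint conditions z(0) = 2 and z(π/4) = 3: from z(0) = b we get b = 2, and a·π/4 + 2 = 3 gives a = 4/π, so
    z(θ) = (4/π) θ + 2.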